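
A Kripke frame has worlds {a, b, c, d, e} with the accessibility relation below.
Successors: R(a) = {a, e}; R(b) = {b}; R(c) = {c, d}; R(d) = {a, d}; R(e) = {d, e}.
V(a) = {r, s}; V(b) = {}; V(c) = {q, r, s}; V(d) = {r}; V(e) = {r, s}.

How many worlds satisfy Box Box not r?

Let φ = Box Box not r. Evaluate φ at each world:
  a (successors {a, e}): φ is false.
  b (successors {b}): φ is true.
  c (successors {c, d}): φ is false.
  d (successors {a, d}): φ is false.
  e (successors {d, e}): φ is false.
For instance, at c:
  At c: Box Box not r requires Box not r at every successor {c, d}.
    Box not r fails at c, so Box Box not r is false at c.
      At c: Box not r requires not r at every successor {c, d}.
        not r fails at c, so Box not r is false at c.
Satisfying worlds: {b}

1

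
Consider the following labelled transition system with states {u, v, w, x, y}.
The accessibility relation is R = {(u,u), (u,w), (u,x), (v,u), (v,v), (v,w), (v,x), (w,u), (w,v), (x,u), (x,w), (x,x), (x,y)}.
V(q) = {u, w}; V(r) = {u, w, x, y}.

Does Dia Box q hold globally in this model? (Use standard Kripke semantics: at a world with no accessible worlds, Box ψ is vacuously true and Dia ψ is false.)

Let φ = Dia Box q. Evaluate φ at each world:
  u (successors {u, w, x}): φ is false.
  v (successors {u, v, w, x}): φ is false.
  w (successors {u, v}): φ is false.
  x (successors {u, w, x, y}): φ is true.
  y (successors ∅): φ is false.
Detail at u (counterexample):
  At u: Dia Box q requires Box q at some successor in {u, w, x}.
    At u: Box q is false.
    At w: Box q is false.
    At x: Box q is false.
  So Dia Box q is false at u.

No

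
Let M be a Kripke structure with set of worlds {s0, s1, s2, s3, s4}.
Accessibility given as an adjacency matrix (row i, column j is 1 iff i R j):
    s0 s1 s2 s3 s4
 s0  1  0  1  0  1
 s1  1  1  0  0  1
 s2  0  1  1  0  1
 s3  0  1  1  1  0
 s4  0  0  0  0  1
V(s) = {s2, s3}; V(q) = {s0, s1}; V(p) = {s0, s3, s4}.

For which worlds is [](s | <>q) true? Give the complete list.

s3

Let φ = [](s | <>q). Evaluate φ at each world:
  s0 (successors {s0, s2, s4}): φ is false.
  s1 (successors {s0, s1, s4}): φ is false.
  s2 (successors {s1, s2, s4}): φ is false.
  s3 (successors {s1, s2, s3}): φ is true.
  s4 (successors {s4}): φ is false.
For instance, at s3:
  At s3: [](s | <>q) requires s | <>q at every successor {s1, s2, s3}.
      At s1: s is false, <>q is true, so s | <>q is true.
      At s2: s is true, <>q is true, so s | <>q is true.
      At s3: s is true, <>q is true, so s | <>q is true.
  So [](s | <>q) is true at s3.
Satisfying worlds: {s3}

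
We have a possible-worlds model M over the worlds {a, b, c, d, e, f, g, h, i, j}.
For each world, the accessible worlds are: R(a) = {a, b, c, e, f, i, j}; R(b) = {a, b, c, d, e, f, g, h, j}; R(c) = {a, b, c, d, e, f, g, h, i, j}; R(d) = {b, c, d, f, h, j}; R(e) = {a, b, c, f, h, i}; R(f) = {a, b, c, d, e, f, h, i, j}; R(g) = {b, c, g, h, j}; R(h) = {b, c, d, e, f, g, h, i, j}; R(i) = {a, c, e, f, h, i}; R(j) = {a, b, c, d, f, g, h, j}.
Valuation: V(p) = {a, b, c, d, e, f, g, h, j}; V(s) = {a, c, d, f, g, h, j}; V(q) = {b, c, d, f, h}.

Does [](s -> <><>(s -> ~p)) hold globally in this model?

Let φ = [](s -> <><>(s -> ~p)). Evaluate φ at each world:
  a (successors {a, b, c, e, f, i, j}): φ is true.
  b (successors {a, b, c, d, e, f, g, h, j}): φ is true.
  c (successors {a, b, c, d, e, f, g, h, i, j}): φ is true.
  d (successors {b, c, d, f, h, j}): φ is true.
  e (successors {a, b, c, f, h, i}): φ is true.
  f (successors {a, b, c, d, e, f, h, i, j}): φ is true.
  g (successors {b, c, g, h, j}): φ is true.
  h (successors {b, c, d, e, f, g, h, i, j}): φ is true.
  i (successors {a, c, e, f, h, i}): φ is true.
  j (successors {a, b, c, d, f, g, h, j}): φ is true.
For instance, at h:
  At h: [](s -> <><>(s -> ~p)) requires s -> <><>(s -> ~p) at every successor {b, c, d, e, f, g, h, i, j}.
    At b: s -> <><>(s -> ~p) is true.
    At c: s -> <><>(s -> ~p) is true.
    At d: s -> <><>(s -> ~p) is true.
    At e: s -> <><>(s -> ~p) is true.
    At f: s -> <><>(s -> ~p) is true.
    At g: s -> <><>(s -> ~p) is true.
    At h: s -> <><>(s -> ~p) is true.
    At i: s -> <><>(s -> ~p) is true.
    At j: s -> <><>(s -> ~p) is true.
  So [](s -> <><>(s -> ~p)) is true at h.

Yes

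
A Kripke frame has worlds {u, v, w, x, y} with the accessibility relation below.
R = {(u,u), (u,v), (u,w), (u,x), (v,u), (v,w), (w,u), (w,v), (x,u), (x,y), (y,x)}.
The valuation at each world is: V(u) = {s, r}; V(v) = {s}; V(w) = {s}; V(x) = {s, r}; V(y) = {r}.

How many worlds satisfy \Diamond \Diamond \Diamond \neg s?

4

Let φ = \Diamond \Diamond \Diamond \neg s. Evaluate φ at each world:
  u (successors {u, v, w, x}): φ is true.
  v (successors {u, w}): φ is true.
  w (successors {u, v}): φ is true.
  x (successors {u, y}): φ is true.
  y (successors {x}): φ is false.
For instance, at x:
  At x: \Diamond \Diamond \Diamond \neg s requires \Diamond \Diamond \neg s at some successor in {u, y}.
    \Diamond \Diamond \neg s holds at u, so \Diamond \Diamond \Diamond \neg s is true at x.
      At u: \Diamond \Diamond \neg s requires \Diamond \neg s at some successor in {u, v, w, x}.
        \Diamond \neg s holds at x, so \Diamond \Diamond \neg s is true at u.
Satisfying worlds: {u, v, w, x}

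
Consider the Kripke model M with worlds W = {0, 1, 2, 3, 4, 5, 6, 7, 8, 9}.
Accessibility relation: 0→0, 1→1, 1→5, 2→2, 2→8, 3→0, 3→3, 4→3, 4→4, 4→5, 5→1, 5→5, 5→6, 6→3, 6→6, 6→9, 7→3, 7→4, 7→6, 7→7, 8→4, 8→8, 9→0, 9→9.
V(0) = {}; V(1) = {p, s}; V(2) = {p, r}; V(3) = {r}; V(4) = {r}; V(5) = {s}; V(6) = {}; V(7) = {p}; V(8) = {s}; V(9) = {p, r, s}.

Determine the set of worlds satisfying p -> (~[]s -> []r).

0, 1, 3, 4, 5, 6, 8

Recall that []ψ holds at a world iff ψ holds at every accessible world, and <>ψ holds iff ψ holds at some accessible world.
Let φ = p -> (~[]s -> []r). Evaluate φ at each world:
  0 (successors {0}): φ is true.
  1 (successors {1, 5}): φ is true.
  2 (successors {2, 8}): φ is false.
  3 (successors {0, 3}): φ is true.
  4 (successors {3, 4, 5}): φ is true.
  5 (successors {1, 5, 6}): φ is true.
  6 (successors {3, 6, 9}): φ is true.
  7 (successors {3, 4, 6, 7}): φ is false.
  8 (successors {4, 8}): φ is true.
  9 (successors {0, 9}): φ is false.
For instance, at 5:
  At 5: p is false, ~[]s -> []r is false, so p -> (~[]s -> []r) is true.
    At 5: ~[]s is true, []r is false, so ~[]s -> []r is false.
      At 5: []s is false, so ~[]s is true.
      At 5: []r requires r at every successor {1, 5, 6}.
        r fails at 1, so []r is false at 5.
Satisfying worlds: {0, 1, 3, 4, 5, 6, 8}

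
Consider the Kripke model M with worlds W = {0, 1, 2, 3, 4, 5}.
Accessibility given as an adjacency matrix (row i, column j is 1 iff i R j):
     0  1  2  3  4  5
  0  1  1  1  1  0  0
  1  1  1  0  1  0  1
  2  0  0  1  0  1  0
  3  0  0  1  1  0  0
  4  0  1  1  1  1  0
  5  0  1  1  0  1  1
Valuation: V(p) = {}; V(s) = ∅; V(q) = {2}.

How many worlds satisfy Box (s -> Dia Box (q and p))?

6

Let φ = Box (s -> Dia Box (q and p)). Evaluate φ at each world:
  0 (successors {0, 1, 2, 3}): φ is true.
  1 (successors {0, 1, 3, 5}): φ is true.
  2 (successors {2, 4}): φ is true.
  3 (successors {2, 3}): φ is true.
  4 (successors {1, 2, 3, 4}): φ is true.
  5 (successors {1, 2, 4, 5}): φ is true.
For instance, at 5:
  At 5: Box (s -> Dia Box (q and p)) requires s -> Dia Box (q and p) at every successor {1, 2, 4, 5}.
    At 1: s -> Dia Box (q and p) is true.
    At 2: s -> Dia Box (q and p) is true.
    At 4: s -> Dia Box (q and p) is true.
    At 5: s -> Dia Box (q and p) is true.
  So Box (s -> Dia Box (q and p)) is true at 5.
Satisfying worlds: {0, 1, 2, 3, 4, 5}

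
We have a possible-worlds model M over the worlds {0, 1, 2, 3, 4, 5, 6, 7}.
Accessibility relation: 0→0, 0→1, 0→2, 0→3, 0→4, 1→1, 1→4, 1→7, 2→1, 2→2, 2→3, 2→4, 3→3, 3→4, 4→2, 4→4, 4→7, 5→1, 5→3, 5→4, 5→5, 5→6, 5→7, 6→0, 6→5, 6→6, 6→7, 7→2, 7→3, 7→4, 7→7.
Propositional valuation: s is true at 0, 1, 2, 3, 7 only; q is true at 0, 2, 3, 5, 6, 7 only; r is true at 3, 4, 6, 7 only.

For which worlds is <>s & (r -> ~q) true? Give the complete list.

Let φ = <>s & (r -> ~q). Evaluate φ at each world:
  0 (successors {0, 1, 2, 3, 4}): φ is true.
  1 (successors {1, 4, 7}): φ is true.
  2 (successors {1, 2, 3, 4}): φ is true.
  3 (successors {3, 4}): φ is false.
  4 (successors {2, 4, 7}): φ is true.
  5 (successors {1, 3, 4, 5, 6, 7}): φ is true.
  6 (successors {0, 5, 6, 7}): φ is false.
  7 (successors {2, 3, 4, 7}): φ is false.
For instance, at 6:
  At 6: <>s is true, r -> ~q is false, so <>s & (r -> ~q) is false.
    At 6: <>s requires s at some successor in {0, 5, 6, 7}.
      s holds at 0, so <>s is true at 6.
Satisfying worlds: {0, 1, 2, 4, 5}

0, 1, 2, 4, 5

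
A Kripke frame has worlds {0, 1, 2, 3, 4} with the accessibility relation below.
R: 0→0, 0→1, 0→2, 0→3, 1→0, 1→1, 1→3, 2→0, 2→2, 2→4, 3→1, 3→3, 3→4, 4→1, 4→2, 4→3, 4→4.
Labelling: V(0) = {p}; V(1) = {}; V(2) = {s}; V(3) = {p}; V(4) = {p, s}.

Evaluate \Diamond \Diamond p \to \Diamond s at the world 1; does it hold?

At 1: \Diamond \Diamond p is true, \Diamond s is false, so \Diamond \Diamond p \to \Diamond s is false.
  At 1: \Diamond \Diamond p requires \Diamond p at some successor in {0, 1, 3}.
    \Diamond p holds at 0, so \Diamond \Diamond p is true at 1.
      At 0: \Diamond p requires p at some successor in {0, 1, 2, 3}.
        p holds at 0, so \Diamond p is true at 0.
  At 1: \Diamond s requires s at some successor in {0, 1, 3}.
    At 0: s is false.
    At 1: s is false.
    At 3: s is false.
  So \Diamond s is false at 1.

No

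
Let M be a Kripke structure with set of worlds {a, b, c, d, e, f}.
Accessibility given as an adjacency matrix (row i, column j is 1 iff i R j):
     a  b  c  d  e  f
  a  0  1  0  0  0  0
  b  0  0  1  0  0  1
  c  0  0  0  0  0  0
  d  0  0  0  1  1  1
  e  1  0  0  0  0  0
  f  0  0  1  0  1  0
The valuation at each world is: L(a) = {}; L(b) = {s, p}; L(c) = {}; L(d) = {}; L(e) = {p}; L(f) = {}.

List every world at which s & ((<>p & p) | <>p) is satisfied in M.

Let φ = s & ((<>p & p) | <>p). Evaluate φ at each world:
  a (successors {b}): φ is false.
  b (successors {c, f}): φ is false.
  c (successors ∅): φ is false.
  d (successors {d, e, f}): φ is false.
  e (successors {a}): φ is false.
  f (successors {c, e}): φ is false.
For instance, at b:
  At b: s is true, (<>p & p) | <>p is false, so s & ((<>p & p) | <>p) is false.
    At b: <>p & p is false, <>p is false, so (<>p & p) | <>p is false.
      At b: <>p is false, p is true, so <>p & p is false.
      At b: <>p requires p at some successor in {c, f}.
        At c: p is false.
        At f: p is false.
      So <>p is false at b.
Satisfying worlds: none.

none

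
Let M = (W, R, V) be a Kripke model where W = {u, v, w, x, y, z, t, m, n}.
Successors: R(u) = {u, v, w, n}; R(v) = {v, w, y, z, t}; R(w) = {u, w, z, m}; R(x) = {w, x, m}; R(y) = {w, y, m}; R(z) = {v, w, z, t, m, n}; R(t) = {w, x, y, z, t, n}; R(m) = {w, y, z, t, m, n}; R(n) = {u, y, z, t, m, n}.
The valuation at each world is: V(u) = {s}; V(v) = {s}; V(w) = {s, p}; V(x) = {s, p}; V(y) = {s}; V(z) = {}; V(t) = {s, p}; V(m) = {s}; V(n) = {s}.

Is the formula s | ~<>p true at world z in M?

Recall that <>ψ holds at a world iff ψ holds at some accessible world.
At z: s is false, ~<>p is false, so s | ~<>p is false.
  At z: <>p is true, so ~<>p is false.
    At z: <>p requires p at some successor in {v, w, z, t, m, n}.
      p holds at w, so <>p is true at z.

No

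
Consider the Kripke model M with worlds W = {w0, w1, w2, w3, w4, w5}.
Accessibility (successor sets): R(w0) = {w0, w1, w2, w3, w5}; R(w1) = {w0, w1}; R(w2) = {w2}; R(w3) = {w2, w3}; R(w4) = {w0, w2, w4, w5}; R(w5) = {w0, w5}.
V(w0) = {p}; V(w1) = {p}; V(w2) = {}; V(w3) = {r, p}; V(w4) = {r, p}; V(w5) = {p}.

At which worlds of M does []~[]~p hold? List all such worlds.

Recall that []ψ holds at a world iff ψ holds at every accessible world, and <>ψ holds iff ψ holds at some accessible world.
Let φ = []~[]~p. Evaluate φ at each world:
  w0 (successors {w0, w1, w2, w3, w5}): φ is false.
  w1 (successors {w0, w1}): φ is true.
  w2 (successors {w2}): φ is false.
  w3 (successors {w2, w3}): φ is false.
  w4 (successors {w0, w2, w4, w5}): φ is false.
  w5 (successors {w0, w5}): φ is true.
For instance, at w1:
  At w1: []~[]~p requires ~[]~p at every successor {w0, w1}.
      At w0: []~p is false, so ~[]~p is true.
      At w1: []~p is false, so ~[]~p is true.
  So []~[]~p is true at w1.
Satisfying worlds: {w1, w5}

w1, w5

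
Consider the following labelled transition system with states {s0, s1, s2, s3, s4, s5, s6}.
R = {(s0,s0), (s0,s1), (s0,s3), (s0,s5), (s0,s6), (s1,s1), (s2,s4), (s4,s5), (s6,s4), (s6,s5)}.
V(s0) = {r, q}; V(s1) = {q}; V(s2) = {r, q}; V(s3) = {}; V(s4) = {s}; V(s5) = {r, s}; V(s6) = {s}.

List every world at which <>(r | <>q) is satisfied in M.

s0, s1, s4, s6

Let φ = <>(r | <>q). Evaluate φ at each world:
  s0 (successors {s0, s1, s3, s5, s6}): φ is true.
  s1 (successors {s1}): φ is true.
  s2 (successors {s4}): φ is false.
  s3 (successors ∅): φ is false.
  s4 (successors {s5}): φ is true.
  s5 (successors ∅): φ is false.
  s6 (successors {s4, s5}): φ is true.
For instance, at s2:
  At s2: <>(r | <>q) requires r | <>q at some successor in {s4}.
    At s4: r | <>q is false.
  So <>(r | <>q) is false at s2.
Satisfying worlds: {s0, s1, s4, s6}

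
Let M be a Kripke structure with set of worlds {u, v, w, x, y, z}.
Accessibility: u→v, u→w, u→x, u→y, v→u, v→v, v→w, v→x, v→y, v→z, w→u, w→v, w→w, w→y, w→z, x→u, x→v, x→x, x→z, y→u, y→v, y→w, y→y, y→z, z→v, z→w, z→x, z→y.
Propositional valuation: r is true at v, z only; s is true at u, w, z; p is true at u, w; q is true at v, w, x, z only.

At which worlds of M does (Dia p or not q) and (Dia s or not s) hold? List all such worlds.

Let φ = (Dia p or not q) and (Dia s or not s). Evaluate φ at each world:
  u (successors {v, w, x, y}): φ is true.
  v (successors {u, v, w, x, y, z}): φ is true.
  w (successors {u, v, w, y, z}): φ is true.
  x (successors {u, v, x, z}): φ is true.
  y (successors {u, v, w, y, z}): φ is true.
  z (successors {v, w, x, y}): φ is true.
For instance, at u:
  At u: Dia p or not q is true, Dia s or not s is true, so (Dia p or not q) and (Dia s or not s) is true.
    At u: Dia p is true, not q is true, so Dia p or not q is true.
      At u: Dia p requires p at some successor in {v, w, x, y}.
        p holds at w, so Dia p is true at u.
    At u: Dia s is true, not s is false, so Dia s or not s is true.
      At u: Dia s requires s at some successor in {v, w, x, y}.
        s holds at w, so Dia s is true at u.
Satisfying worlds: {u, v, w, x, y, z}

u, v, w, x, y, z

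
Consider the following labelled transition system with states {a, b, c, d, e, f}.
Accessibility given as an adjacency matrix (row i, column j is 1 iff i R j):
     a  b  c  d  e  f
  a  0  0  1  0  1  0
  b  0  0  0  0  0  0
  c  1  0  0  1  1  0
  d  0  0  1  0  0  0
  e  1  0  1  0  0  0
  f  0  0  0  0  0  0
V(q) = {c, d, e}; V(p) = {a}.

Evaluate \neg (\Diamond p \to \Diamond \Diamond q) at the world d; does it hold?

At d: \Diamond p \to \Diamond \Diamond q is true, so \neg (\Diamond p \to \Diamond \Diamond q) is false.
  At d: \Diamond p is false, \Diamond \Diamond q is true, so \Diamond p \to \Diamond \Diamond q is true.
    At d: \Diamond p requires p at some successor in {c}.
      At c: p is false.
    So \Diamond p is false at d.
    At d: \Diamond \Diamond q requires \Diamond q at some successor in {c}.
      \Diamond q holds at c, so \Diamond \Diamond q is true at d.

No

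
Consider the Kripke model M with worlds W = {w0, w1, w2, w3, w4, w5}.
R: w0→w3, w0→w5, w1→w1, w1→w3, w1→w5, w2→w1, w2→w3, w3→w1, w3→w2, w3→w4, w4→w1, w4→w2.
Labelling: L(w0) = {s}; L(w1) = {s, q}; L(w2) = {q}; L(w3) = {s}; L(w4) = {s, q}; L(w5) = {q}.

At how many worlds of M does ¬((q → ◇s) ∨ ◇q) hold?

Let φ = ¬((q → ◇s) ∨ ◇q). Evaluate φ at each world:
  w0 (successors {w3, w5}): φ is false.
  w1 (successors {w1, w3, w5}): φ is false.
  w2 (successors {w1, w3}): φ is false.
  w3 (successors {w1, w2, w4}): φ is false.
  w4 (successors {w1, w2}): φ is false.
  w5 (successors ∅): φ is true.
For instance, at w2:
  At w2: (q → ◇s) ∨ ◇q is true, so ¬((q → ◇s) ∨ ◇q) is false.
    At w2: q → ◇s is true, ◇q is true, so (q → ◇s) ∨ ◇q is true.
      At w2: q is true, ◇s is true, so q → ◇s is true.
      At w2: ◇q requires q at some successor in {w1, w3}.
        q holds at w1, so ◇q is true at w2.
Satisfying worlds: {w5}

1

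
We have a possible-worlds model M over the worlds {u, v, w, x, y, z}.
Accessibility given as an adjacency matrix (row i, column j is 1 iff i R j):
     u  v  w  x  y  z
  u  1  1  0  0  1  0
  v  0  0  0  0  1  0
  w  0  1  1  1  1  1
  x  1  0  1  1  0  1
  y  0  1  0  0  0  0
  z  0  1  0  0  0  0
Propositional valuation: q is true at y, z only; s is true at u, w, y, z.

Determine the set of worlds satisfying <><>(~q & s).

Let φ = <><>(~q & s). Evaluate φ at each world:
  u (successors {u, v, y}): φ is true.
  v (successors {y}): φ is false.
  w (successors {v, w, x, y, z}): φ is true.
  x (successors {u, w, x, z}): φ is true.
  y (successors {v}): φ is false.
  z (successors {v}): φ is false.
For instance, at w:
  At w: <><>(~q & s) requires <>(~q & s) at some successor in {v, w, x, y, z}.
    <>(~q & s) holds at w, so <><>(~q & s) is true at w.
      At w: <>(~q & s) requires ~q & s at some successor in {v, w, x, y, z}.
        ~q & s holds at w, so <>(~q & s) is true at w.
Satisfying worlds: {u, w, x}

u, w, x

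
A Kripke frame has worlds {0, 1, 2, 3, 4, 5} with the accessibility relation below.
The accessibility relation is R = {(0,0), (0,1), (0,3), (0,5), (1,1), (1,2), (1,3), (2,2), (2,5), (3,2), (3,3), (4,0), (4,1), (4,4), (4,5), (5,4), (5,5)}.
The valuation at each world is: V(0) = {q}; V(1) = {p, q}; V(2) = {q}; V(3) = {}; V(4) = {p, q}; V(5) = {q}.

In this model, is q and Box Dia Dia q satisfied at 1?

Yes

Recall that Box ψ holds at a world iff ψ holds at every accessible world, and Dia ψ holds iff ψ holds at some accessible world.
At 1: q is true, Box Dia Dia q is true, so q and Box Dia Dia q is true.
  At 1: Box Dia Dia q requires Dia Dia q at every successor {1, 2, 3}.
      At 1: Dia Dia q requires Dia q at some successor in {1, 2, 3}.
        Dia q holds at 1, so Dia Dia q is true at 1.
      At 2: Dia Dia q requires Dia q at some successor in {2, 5}.
        Dia q holds at 2, so Dia Dia q is true at 2.
      At 3: Dia Dia q requires Dia q at some successor in {2, 3}.
        Dia q holds at 2, so Dia Dia q is true at 3.
  So Box Dia Dia q is true at 1.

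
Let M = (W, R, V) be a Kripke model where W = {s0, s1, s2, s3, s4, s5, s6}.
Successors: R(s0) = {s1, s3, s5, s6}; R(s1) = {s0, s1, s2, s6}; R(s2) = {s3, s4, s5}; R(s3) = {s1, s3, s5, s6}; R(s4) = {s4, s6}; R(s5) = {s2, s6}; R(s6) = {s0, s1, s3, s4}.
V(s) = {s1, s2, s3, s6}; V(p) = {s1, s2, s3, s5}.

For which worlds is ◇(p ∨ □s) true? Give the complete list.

s0, s1, s2, s3, s5, s6

Recall that □ψ holds at a world iff ψ holds at every accessible world, and ◇ψ holds iff ψ holds at some accessible world.
Let φ = ◇(p ∨ □s). Evaluate φ at each world:
  s0 (successors {s1, s3, s5, s6}): φ is true.
  s1 (successors {s0, s1, s2, s6}): φ is true.
  s2 (successors {s3, s4, s5}): φ is true.
  s3 (successors {s1, s3, s5, s6}): φ is true.
  s4 (successors {s4, s6}): φ is false.
  s5 (successors {s2, s6}): φ is true.
  s6 (successors {s0, s1, s3, s4}): φ is true.
For instance, at s3:
  At s3: ◇(p ∨ □s) requires p ∨ □s at some successor in {s1, s3, s5, s6}.
    p ∨ □s holds at s1, so ◇(p ∨ □s) is true at s3.
      At s1: p is true, □s is false, so p ∨ □s is true.
Satisfying worlds: {s0, s1, s2, s3, s5, s6}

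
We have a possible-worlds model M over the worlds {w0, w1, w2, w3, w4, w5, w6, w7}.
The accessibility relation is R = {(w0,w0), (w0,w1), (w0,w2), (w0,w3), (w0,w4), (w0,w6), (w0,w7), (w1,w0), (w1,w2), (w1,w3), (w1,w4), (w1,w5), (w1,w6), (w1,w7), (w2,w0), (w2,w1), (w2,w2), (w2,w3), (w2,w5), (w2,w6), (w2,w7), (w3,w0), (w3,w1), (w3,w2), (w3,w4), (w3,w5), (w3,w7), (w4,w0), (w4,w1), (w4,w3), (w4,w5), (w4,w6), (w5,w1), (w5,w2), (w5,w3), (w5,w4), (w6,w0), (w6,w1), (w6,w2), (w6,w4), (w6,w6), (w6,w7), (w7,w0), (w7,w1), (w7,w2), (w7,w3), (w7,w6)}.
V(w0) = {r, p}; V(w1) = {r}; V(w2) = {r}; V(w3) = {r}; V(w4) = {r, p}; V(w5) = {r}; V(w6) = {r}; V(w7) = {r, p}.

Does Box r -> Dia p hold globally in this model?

Let φ = Box r -> Dia p. Evaluate φ at each world:
  w0 (successors {w0, w1, w2, w3, w4, w6, w7}): φ is true.
  w1 (successors {w0, w2, w3, w4, w5, w6, w7}): φ is true.
  w2 (successors {w0, w1, w2, w3, w5, w6, w7}): φ is true.
  w3 (successors {w0, w1, w2, w4, w5, w7}): φ is true.
  w4 (successors {w0, w1, w3, w5, w6}): φ is true.
  w5 (successors {w1, w2, w3, w4}): φ is true.
  w6 (successors {w0, w1, w2, w4, w6, w7}): φ is true.
  w7 (successors {w0, w1, w2, w3, w6}): φ is true.
For instance, at w1:
  At w1: Box r is true, Dia p is true, so Box r -> Dia p is true.
    At w1: Box r requires r at every successor {w0, w2, w3, w4, w5, w6, w7}.
      At w0: r is true.
      At w2: r is true.
      At w3: r is true.
      At w4: r is true.
      At w5: r is true.
      At w6: r is true.
      At w7: r is true.
    So Box r is true at w1.
    At w1: Dia p requires p at some successor in {w0, w2, w3, w4, w5, w6, w7}.
      p holds at w0, so Dia p is true at w1.

Yes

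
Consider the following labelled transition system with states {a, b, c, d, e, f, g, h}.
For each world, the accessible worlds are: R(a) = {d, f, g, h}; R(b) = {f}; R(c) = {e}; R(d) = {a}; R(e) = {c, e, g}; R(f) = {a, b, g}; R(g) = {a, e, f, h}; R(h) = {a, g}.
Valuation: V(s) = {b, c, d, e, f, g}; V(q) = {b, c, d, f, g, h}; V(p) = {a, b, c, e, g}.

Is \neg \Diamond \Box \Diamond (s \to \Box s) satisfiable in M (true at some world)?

Yes

Let φ = \neg \Diamond \Box \Diamond (s \to \Box s). Evaluate φ at each world:
  a (successors {d, f, g, h}): φ is false.
  b (successors {f}): φ is true.
  c (successors {e}): φ is false.
  d (successors {a}): φ is false.
  e (successors {c, e, g}): φ is false.
  f (successors {a, b, g}): φ is false.
  g (successors {a, e, f, h}): φ is false.
  h (successors {a, g}): φ is false.
Detail at b (witness):
  At b: \Diamond \Box \Diamond (s \to \Box s) is false, so \neg \Diamond \Box \Diamond (s \to \Box s) is true.
    At b: \Diamond \Box \Diamond (s \to \Box s) requires \Box \Diamond (s \to \Box s) at some successor in {f}.
      At f: \Box \Diamond (s \to \Box s) is false.
    So \Diamond \Box \Diamond (s \to \Box s) is false at b.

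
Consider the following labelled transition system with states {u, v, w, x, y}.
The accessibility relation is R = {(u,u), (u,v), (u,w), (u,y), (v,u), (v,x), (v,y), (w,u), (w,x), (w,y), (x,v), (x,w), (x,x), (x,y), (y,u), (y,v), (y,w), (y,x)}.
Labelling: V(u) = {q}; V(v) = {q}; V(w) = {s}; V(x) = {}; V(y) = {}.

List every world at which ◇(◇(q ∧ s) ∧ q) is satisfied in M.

none

Let φ = ◇(◇(q ∧ s) ∧ q). Evaluate φ at each world:
  u (successors {u, v, w, y}): φ is false.
  v (successors {u, x, y}): φ is false.
  w (successors {u, x, y}): φ is false.
  x (successors {v, w, x, y}): φ is false.
  y (successors {u, v, w, x}): φ is false.
For instance, at x:
  At x: ◇(◇(q ∧ s) ∧ q) requires ◇(q ∧ s) ∧ q at some successor in {v, w, x, y}.
    At v: ◇(q ∧ s) ∧ q is false.
    At w: ◇(q ∧ s) ∧ q is false.
    At x: ◇(q ∧ s) ∧ q is false.
    At y: ◇(q ∧ s) ∧ q is false.
  So ◇(◇(q ∧ s) ∧ q) is false at x.
Satisfying worlds: none.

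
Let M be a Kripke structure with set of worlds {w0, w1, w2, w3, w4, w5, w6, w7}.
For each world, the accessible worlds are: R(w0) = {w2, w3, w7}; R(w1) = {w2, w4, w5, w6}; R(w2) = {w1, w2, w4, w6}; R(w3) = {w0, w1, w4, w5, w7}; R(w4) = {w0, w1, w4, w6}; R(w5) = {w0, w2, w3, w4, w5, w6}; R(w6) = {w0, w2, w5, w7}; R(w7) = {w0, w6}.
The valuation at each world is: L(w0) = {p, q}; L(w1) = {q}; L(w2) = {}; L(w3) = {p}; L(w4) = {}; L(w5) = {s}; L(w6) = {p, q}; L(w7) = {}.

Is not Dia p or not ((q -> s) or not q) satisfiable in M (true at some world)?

Recall that Dia ψ holds at a world iff ψ holds at some accessible world.
Let φ = not Dia p or not ((q -> s) or not q). Evaluate φ at each world:
  w0 (successors {w2, w3, w7}): φ is true.
  w1 (successors {w2, w4, w5, w6}): φ is true.
  w2 (successors {w1, w2, w4, w6}): φ is false.
  w3 (successors {w0, w1, w4, w5, w7}): φ is false.
  w4 (successors {w0, w1, w4, w6}): φ is false.
  w5 (successors {w0, w2, w3, w4, w5, w6}): φ is false.
  w6 (successors {w0, w2, w5, w7}): φ is true.
  w7 (successors {w0, w6}): φ is false.
Detail at w0 (witness):
  At w0: not Dia p is false, not ((q -> s) or not q) is true, so not Dia p or not ((q -> s) or not q) is true.
    At w0: Dia p is true, so not Dia p is false.
      At w0: Dia p requires p at some successor in {w2, w3, w7}.
        p holds at w3, so Dia p is true at w0.

Yes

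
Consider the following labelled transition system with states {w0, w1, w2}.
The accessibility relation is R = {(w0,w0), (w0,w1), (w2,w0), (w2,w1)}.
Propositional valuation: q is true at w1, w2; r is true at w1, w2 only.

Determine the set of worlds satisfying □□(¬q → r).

w1

Let φ = □□(¬q → r). Evaluate φ at each world:
  w0 (successors {w0, w1}): φ is false.
  w1 (successors ∅): φ is true.
  w2 (successors {w0, w1}): φ is false.
For instance, at w0:
  At w0: □□(¬q → r) requires □(¬q → r) at every successor {w0, w1}.
    □(¬q → r) fails at w0, so □□(¬q → r) is false at w0.
      At w0: □(¬q → r) requires ¬q → r at every successor {w0, w1}.
        ¬q → r fails at w0, so □(¬q → r) is false at w0.
Satisfying worlds: {w1}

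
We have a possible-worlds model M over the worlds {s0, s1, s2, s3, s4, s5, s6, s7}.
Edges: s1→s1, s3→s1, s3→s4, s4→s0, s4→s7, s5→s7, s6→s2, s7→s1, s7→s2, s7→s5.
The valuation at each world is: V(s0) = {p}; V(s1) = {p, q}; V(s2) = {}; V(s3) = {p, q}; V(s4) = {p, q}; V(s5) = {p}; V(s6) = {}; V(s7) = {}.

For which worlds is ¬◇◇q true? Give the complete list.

Recall that ◇ψ holds at a world iff ψ holds at some accessible world.
Let φ = ¬◇◇q. Evaluate φ at each world:
  s0 (successors ∅): φ is true.
  s1 (successors {s1}): φ is false.
  s2 (successors ∅): φ is true.
  s3 (successors {s1, s4}): φ is false.
  s4 (successors {s0, s7}): φ is false.
  s5 (successors {s7}): φ is false.
  s6 (successors {s2}): φ is true.
  s7 (successors {s1, s2, s5}): φ is false.
For instance, at s7:
  At s7: ◇◇q is true, so ¬◇◇q is false.
    At s7: ◇◇q requires ◇q at some successor in {s1, s2, s5}.
      ◇q holds at s1, so ◇◇q is true at s7.
Satisfying worlds: {s0, s2, s6}

s0, s2, s6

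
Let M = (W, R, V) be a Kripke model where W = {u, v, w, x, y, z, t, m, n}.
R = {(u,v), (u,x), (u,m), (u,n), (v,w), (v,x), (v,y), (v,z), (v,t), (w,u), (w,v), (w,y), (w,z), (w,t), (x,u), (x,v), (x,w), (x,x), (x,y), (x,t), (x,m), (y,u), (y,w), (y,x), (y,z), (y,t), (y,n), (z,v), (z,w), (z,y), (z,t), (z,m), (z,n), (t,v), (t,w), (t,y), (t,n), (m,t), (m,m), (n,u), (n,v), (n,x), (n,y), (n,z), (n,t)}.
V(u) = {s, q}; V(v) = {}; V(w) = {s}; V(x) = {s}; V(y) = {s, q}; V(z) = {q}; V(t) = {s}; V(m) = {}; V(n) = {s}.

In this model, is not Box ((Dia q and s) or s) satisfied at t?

Yes

At t: Box ((Dia q and s) or s) is false, so not Box ((Dia q and s) or s) is true.
  At t: Box ((Dia q and s) or s) requires (Dia q and s) or s at every successor {v, w, y, n}.
    (Dia q and s) or s fails at v, so Box ((Dia q and s) or s) is false at t.
      At v: Dia q and s is false, s is false, so (Dia q and s) or s is false.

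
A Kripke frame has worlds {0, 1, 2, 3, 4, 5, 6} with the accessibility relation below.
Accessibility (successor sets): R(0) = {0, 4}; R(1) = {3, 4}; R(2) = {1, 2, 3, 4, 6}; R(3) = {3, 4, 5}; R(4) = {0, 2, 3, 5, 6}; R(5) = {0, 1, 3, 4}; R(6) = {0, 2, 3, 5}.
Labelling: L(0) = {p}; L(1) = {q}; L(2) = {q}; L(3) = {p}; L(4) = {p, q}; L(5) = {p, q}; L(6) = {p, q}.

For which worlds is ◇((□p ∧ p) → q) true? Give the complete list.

Recall that □ψ holds at a world iff ψ holds at every accessible world, and ◇ψ holds iff ψ holds at some accessible world.
Let φ = ◇((□p ∧ p) → q). Evaluate φ at each world:
  0 (successors {0, 4}): φ is true.
  1 (successors {3, 4}): φ is true.
  2 (successors {1, 2, 3, 4, 6}): φ is true.
  3 (successors {3, 4, 5}): φ is true.
  4 (successors {0, 2, 3, 5, 6}): φ is true.
  5 (successors {0, 1, 3, 4}): φ is true.
  6 (successors {0, 2, 3, 5}): φ is true.
For instance, at 4:
  At 4: ◇((□p ∧ p) → q) requires (□p ∧ p) → q at some successor in {0, 2, 3, 5, 6}.
    (□p ∧ p) → q holds at 2, so ◇((□p ∧ p) → q) is true at 4.
      At 2: □p ∧ p is false, q is true, so (□p ∧ p) → q is true.
Satisfying worlds: {0, 1, 2, 3, 4, 5, 6}

0, 1, 2, 3, 4, 5, 6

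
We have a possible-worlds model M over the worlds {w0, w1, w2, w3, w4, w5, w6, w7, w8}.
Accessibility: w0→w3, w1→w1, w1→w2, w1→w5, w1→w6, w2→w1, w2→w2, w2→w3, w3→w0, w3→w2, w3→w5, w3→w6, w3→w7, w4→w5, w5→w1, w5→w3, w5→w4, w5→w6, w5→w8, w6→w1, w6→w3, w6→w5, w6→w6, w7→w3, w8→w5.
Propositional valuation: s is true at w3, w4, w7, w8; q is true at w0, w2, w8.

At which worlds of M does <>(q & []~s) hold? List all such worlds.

w5

Recall that []ψ holds at a world iff ψ holds at every accessible world, and <>ψ holds iff ψ holds at some accessible world.
Let φ = <>(q & []~s). Evaluate φ at each world:
  w0 (successors {w3}): φ is false.
  w1 (successors {w1, w2, w5, w6}): φ is false.
  w2 (successors {w1, w2, w3}): φ is false.
  w3 (successors {w0, w2, w5, w6, w7}): φ is false.
  w4 (successors {w5}): φ is false.
  w5 (successors {w1, w3, w4, w6, w8}): φ is true.
  w6 (successors {w1, w3, w5, w6}): φ is false.
  w7 (successors {w3}): φ is false.
  w8 (successors {w5}): φ is false.
For instance, at w4:
  At w4: <>(q & []~s) requires q & []~s at some successor in {w5}.
    At w5: q & []~s is false.
  So <>(q & []~s) is false at w4.
Satisfying worlds: {w5}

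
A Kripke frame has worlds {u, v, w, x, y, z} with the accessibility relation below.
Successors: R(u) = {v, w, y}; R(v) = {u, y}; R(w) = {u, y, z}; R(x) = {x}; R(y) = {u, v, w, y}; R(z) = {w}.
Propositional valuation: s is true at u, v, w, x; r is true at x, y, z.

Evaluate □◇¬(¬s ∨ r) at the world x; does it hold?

No

Recall that □ψ holds at a world iff ψ holds at every accessible world, and ◇ψ holds iff ψ holds at some accessible world.
At x: □◇¬(¬s ∨ r) requires ◇¬(¬s ∨ r) at every successor {x}.
  ◇¬(¬s ∨ r) fails at x, so □◇¬(¬s ∨ r) is false at x.
    At x: ◇¬(¬s ∨ r) requires ¬(¬s ∨ r) at some successor in {x}.
      At x: ¬(¬s ∨ r) is false.
    So ◇¬(¬s ∨ r) is false at x.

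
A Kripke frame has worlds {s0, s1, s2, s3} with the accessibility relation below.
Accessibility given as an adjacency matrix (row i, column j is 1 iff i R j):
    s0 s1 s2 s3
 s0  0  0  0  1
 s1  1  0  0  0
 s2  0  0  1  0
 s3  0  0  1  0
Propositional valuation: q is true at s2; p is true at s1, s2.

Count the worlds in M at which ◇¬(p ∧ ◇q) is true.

Let φ = ◇¬(p ∧ ◇q). Evaluate φ at each world:
  s0 (successors {s3}): φ is true.
  s1 (successors {s0}): φ is true.
  s2 (successors {s2}): φ is false.
  s3 (successors {s2}): φ is false.
For instance, at s1:
  At s1: ◇¬(p ∧ ◇q) requires ¬(p ∧ ◇q) at some successor in {s0}.
    ¬(p ∧ ◇q) holds at s0, so ◇¬(p ∧ ◇q) is true at s1.
      At s0: p ∧ ◇q is false, so ¬(p ∧ ◇q) is true.
Satisfying worlds: {s0, s1}

2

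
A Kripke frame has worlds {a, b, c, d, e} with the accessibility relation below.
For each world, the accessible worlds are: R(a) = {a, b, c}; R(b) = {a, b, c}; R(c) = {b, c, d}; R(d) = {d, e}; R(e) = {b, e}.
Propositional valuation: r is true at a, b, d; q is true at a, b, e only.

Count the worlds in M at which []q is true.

Let φ = []q. Evaluate φ at each world:
  a (successors {a, b, c}): φ is false.
  b (successors {a, b, c}): φ is false.
  c (successors {b, c, d}): φ is false.
  d (successors {d, e}): φ is false.
  e (successors {b, e}): φ is true.
For instance, at a:
  At a: []q requires q at every successor {a, b, c}.
    q fails at c, so []q is false at a.
Satisfying worlds: {e}

1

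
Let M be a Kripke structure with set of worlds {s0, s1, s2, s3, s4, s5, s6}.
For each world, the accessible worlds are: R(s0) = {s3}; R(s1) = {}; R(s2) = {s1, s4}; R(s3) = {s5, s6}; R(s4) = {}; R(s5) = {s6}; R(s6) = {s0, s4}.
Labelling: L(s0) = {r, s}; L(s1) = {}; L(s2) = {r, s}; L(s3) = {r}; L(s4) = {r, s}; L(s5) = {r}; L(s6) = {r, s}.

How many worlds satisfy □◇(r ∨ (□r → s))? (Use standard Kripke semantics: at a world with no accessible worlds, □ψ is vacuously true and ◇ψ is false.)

Let φ = □◇(r ∨ (□r → s)). Evaluate φ at each world:
  s0 (successors {s3}): φ is true.
  s1 (successors ∅): φ is true.
  s2 (successors {s1, s4}): φ is false.
  s3 (successors {s5, s6}): φ is true.
  s4 (successors ∅): φ is true.
  s5 (successors {s6}): φ is true.
  s6 (successors {s0, s4}): φ is false.
For instance, at s6:
  At s6: □◇(r ∨ (□r → s)) requires ◇(r ∨ (□r → s)) at every successor {s0, s4}.
    ◇(r ∨ (□r → s)) fails at s4, so □◇(r ∨ (□r → s)) is false at s6.
      At s4: no accessible worlds, so ◇(r ∨ (□r → s)) is false.
Satisfying worlds: {s0, s1, s3, s4, s5}

5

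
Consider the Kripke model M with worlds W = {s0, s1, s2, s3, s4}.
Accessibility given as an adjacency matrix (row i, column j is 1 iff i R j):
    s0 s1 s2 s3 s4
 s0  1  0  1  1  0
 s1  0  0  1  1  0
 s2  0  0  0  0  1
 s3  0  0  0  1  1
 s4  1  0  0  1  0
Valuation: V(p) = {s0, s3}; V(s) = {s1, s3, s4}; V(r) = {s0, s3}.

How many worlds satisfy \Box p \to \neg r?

Recall that \Box ψ holds at a world iff ψ holds at every accessible world, and \Diamond ψ holds iff ψ holds at some accessible world.
Let φ = \Box p \to \neg r. Evaluate φ at each world:
  s0 (successors {s0, s2, s3}): φ is true.
  s1 (successors {s2, s3}): φ is true.
  s2 (successors {s4}): φ is true.
  s3 (successors {s3, s4}): φ is true.
  s4 (successors {s0, s3}): φ is true.
For instance, at s3:
  At s3: \Box p is false, \neg r is false, so \Box p \to \neg r is true.
    At s3: \Box p requires p at every successor {s3, s4}.
      p fails at s4, so \Box p is false at s3.
Satisfying worlds: {s0, s1, s2, s3, s4}

5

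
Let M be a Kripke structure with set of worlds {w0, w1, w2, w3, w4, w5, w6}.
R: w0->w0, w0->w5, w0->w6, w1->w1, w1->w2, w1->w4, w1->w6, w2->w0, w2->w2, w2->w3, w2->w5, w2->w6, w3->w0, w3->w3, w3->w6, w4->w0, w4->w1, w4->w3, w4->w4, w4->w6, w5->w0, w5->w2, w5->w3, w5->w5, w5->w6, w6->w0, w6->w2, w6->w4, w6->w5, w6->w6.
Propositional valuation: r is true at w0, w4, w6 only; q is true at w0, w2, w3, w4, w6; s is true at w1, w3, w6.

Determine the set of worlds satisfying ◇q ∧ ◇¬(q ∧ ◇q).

w0, w1, w2, w4, w5, w6

Let φ = ◇q ∧ ◇¬(q ∧ ◇q). Evaluate φ at each world:
  w0 (successors {w0, w5, w6}): φ is true.
  w1 (successors {w1, w2, w4, w6}): φ is true.
  w2 (successors {w0, w2, w3, w5, w6}): φ is true.
  w3 (successors {w0, w3, w6}): φ is false.
  w4 (successors {w0, w1, w3, w4, w6}): φ is true.
  w5 (successors {w0, w2, w3, w5, w6}): φ is true.
  w6 (successors {w0, w2, w4, w5, w6}): φ is true.
For instance, at w3:
  At w3: ◇q is true, ◇¬(q ∧ ◇q) is false, so ◇q ∧ ◇¬(q ∧ ◇q) is false.
    At w3: ◇q requires q at some successor in {w0, w3, w6}.
      q holds at w0, so ◇q is true at w3.
    At w3: ◇¬(q ∧ ◇q) requires ¬(q ∧ ◇q) at some successor in {w0, w3, w6}.
      At w0: ¬(q ∧ ◇q) is false.
      At w3: ¬(q ∧ ◇q) is false.
      At w6: ¬(q ∧ ◇q) is false.
    So ◇¬(q ∧ ◇q) is false at w3.
Satisfying worlds: {w0, w1, w2, w4, w5, w6}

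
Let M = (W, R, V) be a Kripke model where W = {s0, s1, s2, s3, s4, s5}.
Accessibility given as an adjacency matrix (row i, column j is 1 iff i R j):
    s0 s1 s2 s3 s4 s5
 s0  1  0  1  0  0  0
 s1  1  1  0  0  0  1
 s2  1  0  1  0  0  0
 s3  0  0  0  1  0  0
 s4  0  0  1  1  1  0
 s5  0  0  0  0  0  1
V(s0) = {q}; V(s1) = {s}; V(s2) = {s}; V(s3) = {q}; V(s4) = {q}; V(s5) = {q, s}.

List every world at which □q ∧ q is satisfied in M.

Let φ = □q ∧ q. Evaluate φ at each world:
  s0 (successors {s0, s2}): φ is false.
  s1 (successors {s0, s1, s5}): φ is false.
  s2 (successors {s0, s2}): φ is false.
  s3 (successors {s3}): φ is true.
  s4 (successors {s2, s3, s4}): φ is false.
  s5 (successors {s5}): φ is true.
For instance, at s2:
  At s2: □q is false, q is false, so □q ∧ q is false.
    At s2: □q requires q at every successor {s0, s2}.
      q fails at s2, so □q is false at s2.
Satisfying worlds: {s3, s5}

s3, s5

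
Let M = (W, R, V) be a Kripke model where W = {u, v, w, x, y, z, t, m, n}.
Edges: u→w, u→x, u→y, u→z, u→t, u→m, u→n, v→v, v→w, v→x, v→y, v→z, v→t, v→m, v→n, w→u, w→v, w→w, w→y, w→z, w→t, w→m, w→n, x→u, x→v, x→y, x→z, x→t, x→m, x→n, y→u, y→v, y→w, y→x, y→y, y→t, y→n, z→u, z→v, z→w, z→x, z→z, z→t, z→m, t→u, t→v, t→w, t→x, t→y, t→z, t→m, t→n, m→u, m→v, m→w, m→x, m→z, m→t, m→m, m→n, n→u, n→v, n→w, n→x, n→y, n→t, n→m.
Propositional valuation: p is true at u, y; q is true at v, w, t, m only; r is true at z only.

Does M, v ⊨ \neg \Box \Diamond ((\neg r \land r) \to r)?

No

At v: \Box \Diamond ((\neg r \land r) \to r) is true, so \neg \Box \Diamond ((\neg r \land r) \to r) is false.
  At v: \Box \Diamond ((\neg r \land r) \to r) requires \Diamond ((\neg r \land r) \to r) at every successor {v, w, x, y, z, t, m, n}.
    At v: \Diamond ((\neg r \land r) \to r) is true.
    At w: \Diamond ((\neg r \land r) \to r) is true.
    At x: \Diamond ((\neg r \land r) \to r) is true.
    At y: \Diamond ((\neg r \land r) \to r) is true.
    At z: \Diamond ((\neg r \land r) \to r) is true.
    At t: \Diamond ((\neg r \land r) \to r) is true.
    At m: \Diamond ((\neg r \land r) \to r) is true.
    At n: \Diamond ((\neg r \land r) \to r) is true.
  So \Box \Diamond ((\neg r \land r) \to r) is true at v.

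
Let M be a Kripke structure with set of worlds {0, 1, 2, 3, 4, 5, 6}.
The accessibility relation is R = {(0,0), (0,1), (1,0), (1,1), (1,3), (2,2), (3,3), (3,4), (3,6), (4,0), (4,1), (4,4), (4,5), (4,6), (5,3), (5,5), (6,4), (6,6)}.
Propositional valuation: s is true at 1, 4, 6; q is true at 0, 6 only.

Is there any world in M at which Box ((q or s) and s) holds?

Yes

Let φ = Box ((q or s) and s). Evaluate φ at each world:
  0 (successors {0, 1}): φ is false.
  1 (successors {0, 1, 3}): φ is false.
  2 (successors {2}): φ is false.
  3 (successors {3, 4, 6}): φ is false.
  4 (successors {0, 1, 4, 5, 6}): φ is false.
  5 (successors {3, 5}): φ is false.
  6 (successors {4, 6}): φ is true.
Detail at 6 (witness):
  At 6: Box ((q or s) and s) requires (q or s) and s at every successor {4, 6}.
    At 4: (q or s) and s is true.
    At 6: (q or s) and s is true.
  So Box ((q or s) and s) is true at 6.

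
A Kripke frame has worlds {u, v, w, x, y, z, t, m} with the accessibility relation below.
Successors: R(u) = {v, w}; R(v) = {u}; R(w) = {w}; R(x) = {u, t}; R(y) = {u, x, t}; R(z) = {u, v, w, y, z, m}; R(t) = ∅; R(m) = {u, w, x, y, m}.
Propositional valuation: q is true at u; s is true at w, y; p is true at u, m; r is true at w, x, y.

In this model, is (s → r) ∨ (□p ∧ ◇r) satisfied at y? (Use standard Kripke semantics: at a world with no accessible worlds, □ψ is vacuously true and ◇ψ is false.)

Yes

At y: s → r is true, □p ∧ ◇r is false, so (s → r) ∨ (□p ∧ ◇r) is true.
  At y: □p is false, ◇r is true, so □p ∧ ◇r is false.
    At y: □p requires p at every successor {u, x, t}.
      p fails at x, so □p is false at y.
    At y: ◇r requires r at some successor in {u, x, t}.
      r holds at x, so ◇r is true at y.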